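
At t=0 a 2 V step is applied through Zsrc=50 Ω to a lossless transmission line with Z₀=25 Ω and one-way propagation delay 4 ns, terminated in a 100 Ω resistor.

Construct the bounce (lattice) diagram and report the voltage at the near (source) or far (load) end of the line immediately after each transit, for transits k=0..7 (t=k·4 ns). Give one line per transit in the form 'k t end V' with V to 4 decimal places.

Γ_L=0.600000, Γ_S=0.333333; launch V₁=2·25/75=0.666667
k=0 src: V=0.6667
k=1 load: inc=0.666667, refl=0.666667·0.600000=0.4000; V=0.000000+0.666667+0.400000=1.0667
k=2 src: inc=0.400000, refl=0.400000·0.333333=0.1333; V=0.666667+0.400000+0.133333=1.2000
k=3 load: inc=0.133333, refl=0.133333·0.600000=0.0800; V=1.066667+0.133333+0.080000=1.2800
k=4 src: inc=0.080000, refl=0.080000·0.333333=0.0267; V=1.200000+0.080000+0.026667=1.3067
k=5 load: inc=0.026667, refl=0.026667·0.600000=0.0160; V=1.280000+0.026667+0.016000=1.3227
k=6 src: inc=0.016000, refl=0.016000·0.333333=0.0053; V=1.306667+0.016000+0.005333=1.3280
k=7 load: inc=0.005333, refl=0.005333·0.600000=0.0032; V=1.322667+0.005333+0.003200=1.3312

0 0 source 0.6667
1 4 load 1.0667
2 8 source 1.2000
3 12 load 1.2800
4 16 source 1.3067
5 20 load 1.3227
6 24 source 1.3280
7 28 load 1.3312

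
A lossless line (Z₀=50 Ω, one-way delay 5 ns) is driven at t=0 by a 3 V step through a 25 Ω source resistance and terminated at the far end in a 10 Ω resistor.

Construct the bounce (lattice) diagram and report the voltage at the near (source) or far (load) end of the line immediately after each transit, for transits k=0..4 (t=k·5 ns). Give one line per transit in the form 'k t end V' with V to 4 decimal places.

0 0 source 2.0000
1 5 load 0.6667
2 10 source 1.1111
3 15 load 0.8148
4 20 source 0.9136

Γ_L=-0.666667, Γ_S=-0.333333; launch V₁=3·50/75=2.000000
k=0 src: V=2.0000
k=1 load: inc=2.000000, refl=2.000000·-0.666667=-1.3333; V=0.000000+2.000000+-1.333333=0.6667
k=2 src: inc=-1.333333, refl=-1.333333·-0.333333=0.4444; V=2.000000+-1.333333+0.444444=1.1111
k=3 load: inc=0.444444, refl=0.444444·-0.666667=-0.2963; V=0.666667+0.444444+-0.296296=0.8148
k=4 src: inc=-0.296296, refl=-0.296296·-0.333333=0.0988; V=1.111111+-0.296296+0.098765=0.9136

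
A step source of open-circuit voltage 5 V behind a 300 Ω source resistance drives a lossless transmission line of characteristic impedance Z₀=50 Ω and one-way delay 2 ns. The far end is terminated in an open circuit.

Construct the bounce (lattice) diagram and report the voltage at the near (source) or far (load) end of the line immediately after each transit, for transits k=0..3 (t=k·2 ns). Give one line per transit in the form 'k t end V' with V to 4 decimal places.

Γ_L=1.000000, Γ_S=0.714286; launch V₁=5·50/350=0.714286
k=0 src: V=0.7143
k=1 load: inc=0.714286, refl=0.714286·1.000000=0.7143; V=0.000000+0.714286+0.714286=1.4286
k=2 src: inc=0.714286, refl=0.714286·0.714286=0.5102; V=0.714286+0.714286+0.510204=1.9388
k=3 load: inc=0.510204, refl=0.510204·1.000000=0.5102; V=1.428571+0.510204+0.510204=2.4490

0 0 source 0.7143
1 2 load 1.4286
2 4 source 1.9388
3 6 load 2.4490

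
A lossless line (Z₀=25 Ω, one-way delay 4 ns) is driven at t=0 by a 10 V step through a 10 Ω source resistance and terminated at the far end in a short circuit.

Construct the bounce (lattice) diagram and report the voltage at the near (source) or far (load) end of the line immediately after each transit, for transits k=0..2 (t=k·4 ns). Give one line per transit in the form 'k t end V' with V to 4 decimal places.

Γ_L=-1.000000, Γ_S=-0.428571; launch V₁=10·25/35=7.142857
k=0 src: V=7.1429
k=1 load: inc=7.142857, refl=7.142857·-1.000000=-7.1429; V=0.000000+7.142857+-7.142857=0.0000
k=2 src: inc=-7.142857, refl=-7.142857·-0.428571=3.0612; V=7.142857+-7.142857+3.061224=3.0612

0 0 source 7.1429
1 4 load 0.0000
2 8 source 3.0612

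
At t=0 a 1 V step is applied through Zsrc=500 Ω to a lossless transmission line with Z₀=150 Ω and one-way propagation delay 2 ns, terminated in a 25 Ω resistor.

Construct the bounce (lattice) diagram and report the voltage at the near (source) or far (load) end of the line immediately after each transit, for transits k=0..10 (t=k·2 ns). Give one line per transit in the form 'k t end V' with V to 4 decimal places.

0 0 source 0.2308
1 2 load 0.0659
2 4 source -0.0228
3 6 load 0.0406
4 8 source 0.0747
5 10 load 0.0503
6 12 source 0.0372
7 14 load 0.0466
8 16 source 0.0516
9 18 load 0.0480
10 20 source 0.0461

Γ_L=-0.714286, Γ_S=0.538462; launch V₁=1·150/650=0.230769
k=0 src: V=0.2308
k=1 load: inc=0.230769, refl=0.230769·-0.714286=-0.1648; V=0.000000+0.230769+-0.164835=0.0659
k=2 src: inc=-0.164835, refl=-0.164835·0.538462=-0.0888; V=0.230769+-0.164835+-0.088757=-0.0228
k=3 load: inc=-0.088757, refl=-0.088757·-0.714286=0.0634; V=0.065934+-0.088757+0.063398=0.0406
k=4 src: inc=0.063398, refl=0.063398·0.538462=0.0341; V=-0.022823+0.063398+0.034137=0.0747
k=5 load: inc=0.034137, refl=0.034137·-0.714286=-0.0244; V=0.040575+0.034137+-0.024384=0.0503
k=6 src: inc=-0.024384, refl=-0.024384·0.538462=-0.0131; V=0.074712+-0.024384+-0.013130=0.0372
k=7 load: inc=-0.013130, refl=-0.013130·-0.714286=0.0094; V=0.050328+-0.013130+0.009378=0.0466
k=8 src: inc=0.009378, refl=0.009378·0.538462=0.0050; V=0.037199+0.009378+0.005050=0.0516
k=9 load: inc=0.005050, refl=0.005050·-0.714286=-0.0036; V=0.046577+0.005050+-0.003607=0.0480
k=10 src: inc=-0.003607, refl=-0.003607·0.538462=-0.0019; V=0.051627+-0.003607+-0.001942=0.0461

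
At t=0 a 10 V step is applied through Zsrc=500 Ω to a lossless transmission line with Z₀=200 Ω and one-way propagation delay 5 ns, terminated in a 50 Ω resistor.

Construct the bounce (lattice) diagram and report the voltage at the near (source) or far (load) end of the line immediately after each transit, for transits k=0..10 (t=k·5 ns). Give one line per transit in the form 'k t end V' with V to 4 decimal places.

Γ_L=-0.600000, Γ_S=0.428571; launch V₁=10·200/700=2.857143
k=0 src: V=2.8571
k=1 load: inc=2.857143, refl=2.857143·-0.600000=-1.7143; V=0.000000+2.857143+-1.714286=1.1429
k=2 src: inc=-1.714286, refl=-1.714286·0.428571=-0.7347; V=2.857143+-1.714286+-0.734694=0.4082
k=3 load: inc=-0.734694, refl=-0.734694·-0.600000=0.4408; V=1.142857+-0.734694+0.440816=0.8490
k=4 src: inc=0.440816, refl=0.440816·0.428571=0.1889; V=0.408163+0.440816+0.188921=1.0379
k=5 load: inc=0.188921, refl=0.188921·-0.600000=-0.1134; V=0.848980+0.188921+-0.113353=0.9245
k=6 src: inc=-0.113353, refl=-0.113353·0.428571=-0.0486; V=1.037901+-0.113353+-0.048580=0.8760
k=7 load: inc=-0.048580, refl=-0.048580·-0.600000=0.0291; V=0.924548+-0.048580+0.029148=0.9051
k=8 src: inc=0.029148, refl=0.029148·0.428571=0.0125; V=0.875968+0.029148+0.012492=0.9176
k=9 load: inc=0.012492, refl=0.012492·-0.600000=-0.0075; V=0.905116+0.012492+-0.007495=0.9101
k=10 src: inc=-0.007495, refl=-0.007495·0.428571=-0.0032; V=0.917608+-0.007495+-0.003212=0.9069

0 0 source 2.8571
1 5 load 1.1429
2 10 source 0.4082
3 15 load 0.8490
4 20 source 1.0379
5 25 load 0.9245
6 30 source 0.8760
7 35 load 0.9051
8 40 source 0.9176
9 45 load 0.9101
10 50 source 0.9069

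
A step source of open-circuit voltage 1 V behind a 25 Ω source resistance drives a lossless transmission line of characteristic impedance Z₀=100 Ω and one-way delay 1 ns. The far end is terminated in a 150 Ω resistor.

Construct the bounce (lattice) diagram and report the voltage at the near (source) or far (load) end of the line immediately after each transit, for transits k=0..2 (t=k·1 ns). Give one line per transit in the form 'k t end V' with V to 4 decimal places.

0 0 source 0.8000
1 1 load 0.9600
2 2 source 0.8640

Γ_L=0.200000, Γ_S=-0.600000; launch V₁=1·100/125=0.800000
k=0 src: V=0.8000
k=1 load: inc=0.800000, refl=0.800000·0.200000=0.1600; V=0.000000+0.800000+0.160000=0.9600
k=2 src: inc=0.160000, refl=0.160000·-0.600000=-0.0960; V=0.800000+0.160000+-0.096000=0.8640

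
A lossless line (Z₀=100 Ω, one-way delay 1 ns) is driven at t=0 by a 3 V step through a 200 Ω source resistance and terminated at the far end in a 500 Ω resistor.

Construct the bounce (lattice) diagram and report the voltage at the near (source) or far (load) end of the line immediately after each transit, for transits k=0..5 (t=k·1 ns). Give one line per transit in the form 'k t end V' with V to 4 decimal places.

Γ_L=0.666667, Γ_S=0.333333; launch V₁=3·100/300=1.000000
k=0 src: V=1.0000
k=1 load: inc=1.000000, refl=1.000000·0.666667=0.6667; V=0.000000+1.000000+0.666667=1.6667
k=2 src: inc=0.666667, refl=0.666667·0.333333=0.2222; V=1.000000+0.666667+0.222222=1.8889
k=3 load: inc=0.222222, refl=0.222222·0.666667=0.1481; V=1.666667+0.222222+0.148148=2.0370
k=4 src: inc=0.148148, refl=0.148148·0.333333=0.0494; V=1.888889+0.148148+0.049383=2.0864
k=5 load: inc=0.049383, refl=0.049383·0.666667=0.0329; V=2.037037+0.049383+0.032922=2.1193

0 0 source 1.0000
1 1 load 1.6667
2 2 source 1.8889
3 3 load 2.0370
4 4 source 2.0864
5 5 load 2.1193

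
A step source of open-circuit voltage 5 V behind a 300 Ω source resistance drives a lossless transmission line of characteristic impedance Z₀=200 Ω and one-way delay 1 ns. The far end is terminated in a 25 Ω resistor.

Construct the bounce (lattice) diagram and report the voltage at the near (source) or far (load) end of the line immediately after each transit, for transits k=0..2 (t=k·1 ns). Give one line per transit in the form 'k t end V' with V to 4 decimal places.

0 0 source 2.0000
1 1 load 0.4444
2 2 source 0.1333

Γ_L=-0.777778, Γ_S=0.200000; launch V₁=5·200/500=2.000000
k=0 src: V=2.0000
k=1 load: inc=2.000000, refl=2.000000·-0.777778=-1.5556; V=0.000000+2.000000+-1.555556=0.4444
k=2 src: inc=-1.555556, refl=-1.555556·0.200000=-0.3111; V=2.000000+-1.555556+-0.311111=0.1333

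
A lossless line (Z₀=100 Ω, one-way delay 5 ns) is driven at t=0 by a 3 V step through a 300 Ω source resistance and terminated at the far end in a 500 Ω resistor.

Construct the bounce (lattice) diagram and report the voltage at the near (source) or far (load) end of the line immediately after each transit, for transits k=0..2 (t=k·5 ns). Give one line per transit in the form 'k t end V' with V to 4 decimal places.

0 0 source 0.7500
1 5 load 1.2500
2 10 source 1.5000

Γ_L=0.666667, Γ_S=0.500000; launch V₁=3·100/400=0.750000
k=0 src: V=0.7500
k=1 load: inc=0.750000, refl=0.750000·0.666667=0.5000; V=0.000000+0.750000+0.500000=1.2500
k=2 src: inc=0.500000, refl=0.500000·0.500000=0.2500; V=0.750000+0.500000+0.250000=1.5000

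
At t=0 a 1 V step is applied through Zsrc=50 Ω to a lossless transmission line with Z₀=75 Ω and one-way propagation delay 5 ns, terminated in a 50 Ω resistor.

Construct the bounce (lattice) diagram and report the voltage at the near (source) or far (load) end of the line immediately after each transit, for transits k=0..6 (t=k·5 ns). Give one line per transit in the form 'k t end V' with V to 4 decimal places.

Γ_L=-0.200000, Γ_S=-0.200000; launch V₁=1·75/125=0.600000
k=0 src: V=0.6000
k=1 load: inc=0.600000, refl=0.600000·-0.200000=-0.1200; V=0.000000+0.600000+-0.120000=0.4800
k=2 src: inc=-0.120000, refl=-0.120000·-0.200000=0.0240; V=0.600000+-0.120000+0.024000=0.5040
k=3 load: inc=0.024000, refl=0.024000·-0.200000=-0.0048; V=0.480000+0.024000+-0.004800=0.4992
k=4 src: inc=-0.004800, refl=-0.004800·-0.200000=0.0010; V=0.504000+-0.004800+0.000960=0.5002
k=5 load: inc=0.000960, refl=0.000960·-0.200000=-0.0002; V=0.499200+0.000960+-0.000192=0.5000
k=6 src: inc=-0.000192, refl=-0.000192·-0.200000=0.0000; V=0.500160+-0.000192+0.000038=0.5000

0 0 source 0.6000
1 5 load 0.4800
2 10 source 0.5040
3 15 load 0.4992
4 20 source 0.5002
5 25 load 0.5000
6 30 source 0.5000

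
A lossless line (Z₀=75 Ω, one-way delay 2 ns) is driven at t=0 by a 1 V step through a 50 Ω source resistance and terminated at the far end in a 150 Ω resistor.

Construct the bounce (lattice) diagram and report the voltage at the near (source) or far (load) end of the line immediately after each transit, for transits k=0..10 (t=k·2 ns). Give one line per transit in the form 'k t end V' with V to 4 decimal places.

0 0 source 0.6000
1 2 load 0.8000
2 4 source 0.7600
3 6 load 0.7467
4 8 source 0.7493
5 10 load 0.7502
6 12 source 0.7500
7 14 load 0.7500
8 16 source 0.7500
9 18 load 0.7500
10 20 source 0.7500

Γ_L=0.333333, Γ_S=-0.200000; launch V₁=1·75/125=0.600000
k=0 src: V=0.6000
k=1 load: inc=0.600000, refl=0.600000·0.333333=0.2000; V=0.000000+0.600000+0.200000=0.8000
k=2 src: inc=0.200000, refl=0.200000·-0.200000=-0.0400; V=0.600000+0.200000+-0.040000=0.7600
k=3 load: inc=-0.040000, refl=-0.040000·0.333333=-0.0133; V=0.800000+-0.040000+-0.013333=0.7467
k=4 src: inc=-0.013333, refl=-0.013333·-0.200000=0.0027; V=0.760000+-0.013333+0.002667=0.7493
k=5 load: inc=0.002667, refl=0.002667·0.333333=0.0009; V=0.746667+0.002667+0.000889=0.7502
k=6 src: inc=0.000889, refl=0.000889·-0.200000=-0.0002; V=0.749333+0.000889+-0.000178=0.7500
k=7 load: inc=-0.000178, refl=-0.000178·0.333333=-0.0001; V=0.750222+-0.000178+-0.000059=0.7500
k=8 src: inc=-0.000059, refl=-0.000059·-0.200000=0.0000; V=0.750044+-0.000059+0.000012=0.7500
k=9 load: inc=0.000012, refl=0.000012·0.333333=0.0000; V=0.749985+0.000012+0.000004=0.7500
k=10 src: inc=0.000004, refl=0.000004·-0.200000=-0.0000; V=0.749997+0.000004+-0.000001=0.7500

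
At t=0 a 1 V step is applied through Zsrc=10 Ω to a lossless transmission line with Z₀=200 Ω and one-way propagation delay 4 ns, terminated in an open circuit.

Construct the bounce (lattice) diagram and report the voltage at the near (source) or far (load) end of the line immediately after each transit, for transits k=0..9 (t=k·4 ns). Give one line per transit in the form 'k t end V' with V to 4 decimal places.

Γ_L=1.000000, Γ_S=-0.904762; launch V₁=1·200/210=0.952381
k=0 src: V=0.9524
k=1 load: inc=0.952381, refl=0.952381·1.000000=0.9524; V=0.000000+0.952381+0.952381=1.9048
k=2 src: inc=0.952381, refl=0.952381·-0.904762=-0.8617; V=0.952381+0.952381+-0.861678=1.0431
k=3 load: inc=-0.861678, refl=-0.861678·1.000000=-0.8617; V=1.904762+-0.861678+-0.861678=0.1814
k=4 src: inc=-0.861678, refl=-0.861678·-0.904762=0.7796; V=1.043084+-0.861678+0.779613=0.9610
k=5 load: inc=0.779613, refl=0.779613·1.000000=0.7796; V=0.181406+0.779613+0.779613=1.7406
k=6 src: inc=0.779613, refl=0.779613·-0.904762=-0.7054; V=0.961019+0.779613+-0.705365=1.0353
k=7 load: inc=-0.705365, refl=-0.705365·1.000000=-0.7054; V=1.740633+-0.705365+-0.705365=0.3299
k=8 src: inc=-0.705365, refl=-0.705365·-0.904762=0.6382; V=1.035268+-0.705365+0.638187=0.9681
k=9 load: inc=0.638187, refl=0.638187·1.000000=0.6382; V=0.329904+0.638187+0.638187=1.6063

0 0 source 0.9524
1 4 load 1.9048
2 8 source 1.0431
3 12 load 0.1814
4 16 source 0.9610
5 20 load 1.7406
6 24 source 1.0353
7 28 load 0.3299
8 32 source 0.9681
9 36 load 1.6063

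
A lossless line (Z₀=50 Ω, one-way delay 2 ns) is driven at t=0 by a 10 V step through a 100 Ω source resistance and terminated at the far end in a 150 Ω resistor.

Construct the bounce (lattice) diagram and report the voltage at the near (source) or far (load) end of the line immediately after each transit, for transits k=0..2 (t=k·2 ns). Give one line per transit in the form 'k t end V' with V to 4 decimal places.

Γ_L=0.500000, Γ_S=0.333333; launch V₁=10·50/150=3.333333
k=0 src: V=3.3333
k=1 load: inc=3.333333, refl=3.333333·0.500000=1.6667; V=0.000000+3.333333+1.666667=5.0000
k=2 src: inc=1.666667, refl=1.666667·0.333333=0.5556; V=3.333333+1.666667+0.555556=5.5556

0 0 source 3.3333
1 2 load 5.0000
2 4 source 5.5556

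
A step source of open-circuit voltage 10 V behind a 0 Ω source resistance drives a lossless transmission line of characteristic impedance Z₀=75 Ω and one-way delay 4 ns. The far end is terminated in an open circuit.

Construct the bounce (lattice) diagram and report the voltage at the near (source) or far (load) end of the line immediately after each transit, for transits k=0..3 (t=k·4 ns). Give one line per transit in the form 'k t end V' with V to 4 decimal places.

Γ_L=1.000000, Γ_S=-1.000000; launch V₁=10·75/75=10.000000
k=0 src: V=10.0000
k=1 load: inc=10.000000, refl=10.000000·1.000000=10.0000; V=0.000000+10.000000+10.000000=20.0000
k=2 src: inc=10.000000, refl=10.000000·-1.000000=-10.0000; V=10.000000+10.000000+-10.000000=10.0000
k=3 load: inc=-10.000000, refl=-10.000000·1.000000=-10.0000; V=20.000000+-10.000000+-10.000000=0.0000

0 0 source 10.0000
1 4 load 20.0000
2 8 source 10.0000
3 12 load 0.0000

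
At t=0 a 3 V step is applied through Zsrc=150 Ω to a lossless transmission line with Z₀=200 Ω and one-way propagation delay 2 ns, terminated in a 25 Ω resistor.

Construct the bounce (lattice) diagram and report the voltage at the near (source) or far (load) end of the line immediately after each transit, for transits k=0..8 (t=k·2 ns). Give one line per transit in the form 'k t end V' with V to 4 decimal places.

Γ_L=-0.777778, Γ_S=-0.142857; launch V₁=3·200/350=1.714286
k=0 src: V=1.7143
k=1 load: inc=1.714286, refl=1.714286·-0.777778=-1.3333; V=0.000000+1.714286+-1.333333=0.3810
k=2 src: inc=-1.333333, refl=-1.333333·-0.142857=0.1905; V=1.714286+-1.333333+0.190476=0.5714
k=3 load: inc=0.190476, refl=0.190476·-0.777778=-0.1481; V=0.380952+0.190476+-0.148148=0.4233
k=4 src: inc=-0.148148, refl=-0.148148·-0.142857=0.0212; V=0.571429+-0.148148+0.021164=0.4444
k=5 load: inc=0.021164, refl=0.021164·-0.777778=-0.0165; V=0.423280+0.021164+-0.016461=0.4280
k=6 src: inc=-0.016461, refl=-0.016461·-0.142857=0.0024; V=0.444444+-0.016461+0.002352=0.4303
k=7 load: inc=0.002352, refl=0.002352·-0.777778=-0.0018; V=0.427984+0.002352+-0.001829=0.4285
k=8 src: inc=-0.001829, refl=-0.001829·-0.142857=0.0003; V=0.430335+-0.001829+0.000261=0.4288

0 0 source 1.7143
1 2 load 0.3810
2 4 source 0.5714
3 6 load 0.4233
4 8 source 0.4444
5 10 load 0.4280
6 12 source 0.4303
7 14 load 0.4285
8 16 source 0.4288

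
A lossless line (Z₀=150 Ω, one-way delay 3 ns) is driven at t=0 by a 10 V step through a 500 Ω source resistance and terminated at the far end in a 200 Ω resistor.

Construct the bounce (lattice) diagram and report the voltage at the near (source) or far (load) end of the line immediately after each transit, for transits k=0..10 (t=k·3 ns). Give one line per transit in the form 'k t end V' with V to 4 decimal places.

Γ_L=0.142857, Γ_S=0.538462; launch V₁=10·150/650=2.307692
k=0 src: V=2.3077
k=1 load: inc=2.307692, refl=2.307692·0.142857=0.3297; V=0.000000+2.307692+0.329670=2.6374
k=2 src: inc=0.329670, refl=0.329670·0.538462=0.1775; V=2.307692+0.329670+0.177515=2.8149
k=3 load: inc=0.177515, refl=0.177515·0.142857=0.0254; V=2.637363+0.177515+0.025359=2.8402
k=4 src: inc=0.025359, refl=0.025359·0.538462=0.0137; V=2.814877+0.025359+0.013655=2.8539
k=5 load: inc=0.013655, refl=0.013655·0.142857=0.0020; V=2.840237+0.013655+0.001951=2.8558
k=6 src: inc=0.001951, refl=0.001951·0.538462=0.0011; V=2.853892+0.001951+0.001050=2.8569
k=7 load: inc=0.001050, refl=0.001050·0.142857=0.0002; V=2.855842+0.001050+0.000150=2.8570
k=8 src: inc=0.000150, refl=0.000150·0.538462=0.0001; V=2.856893+0.000150+0.000081=2.8571
k=9 load: inc=0.000081, refl=0.000081·0.142857=0.0000; V=2.857043+0.000081+0.000012=2.8571
k=10 src: inc=0.000012, refl=0.000012·0.538462=0.0000; V=2.857124+0.000012+0.000006=2.8571

0 0 source 2.3077
1 3 load 2.6374
2 6 source 2.8149
3 9 load 2.8402
4 12 source 2.8539
5 15 load 2.8558
6 18 source 2.8569
7 21 load 2.8570
8 24 source 2.8571
9 27 load 2.8571
10 30 source 2.8571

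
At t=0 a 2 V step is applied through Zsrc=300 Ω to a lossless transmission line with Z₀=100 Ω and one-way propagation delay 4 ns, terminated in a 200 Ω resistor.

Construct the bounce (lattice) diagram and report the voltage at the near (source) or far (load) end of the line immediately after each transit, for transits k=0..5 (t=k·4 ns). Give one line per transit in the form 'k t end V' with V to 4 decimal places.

0 0 source 0.5000
1 4 load 0.6667
2 8 source 0.7500
3 12 load 0.7778
4 16 source 0.7917
5 20 load 0.7963

Γ_L=0.333333, Γ_S=0.500000; launch V₁=2·100/400=0.500000
k=0 src: V=0.5000
k=1 load: inc=0.500000, refl=0.500000·0.333333=0.1667; V=0.000000+0.500000+0.166667=0.6667
k=2 src: inc=0.166667, refl=0.166667·0.500000=0.0833; V=0.500000+0.166667+0.083333=0.7500
k=3 load: inc=0.083333, refl=0.083333·0.333333=0.0278; V=0.666667+0.083333+0.027778=0.7778
k=4 src: inc=0.027778, refl=0.027778·0.500000=0.0139; V=0.750000+0.027778+0.013889=0.7917
k=5 load: inc=0.013889, refl=0.013889·0.333333=0.0046; V=0.777778+0.013889+0.004630=0.7963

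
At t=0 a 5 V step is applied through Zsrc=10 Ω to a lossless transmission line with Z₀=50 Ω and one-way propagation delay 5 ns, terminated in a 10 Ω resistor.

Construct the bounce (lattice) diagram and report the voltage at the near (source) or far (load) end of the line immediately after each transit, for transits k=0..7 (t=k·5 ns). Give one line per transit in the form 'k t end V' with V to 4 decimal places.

Γ_L=-0.666667, Γ_S=-0.666667; launch V₁=5·50/60=4.166667
k=0 src: V=4.1667
k=1 load: inc=4.166667, refl=4.166667·-0.666667=-2.7778; V=0.000000+4.166667+-2.777778=1.3889
k=2 src: inc=-2.777778, refl=-2.777778·-0.666667=1.8519; V=4.166667+-2.777778+1.851852=3.2407
k=3 load: inc=1.851852, refl=1.851852·-0.666667=-1.2346; V=1.388889+1.851852+-1.234568=2.0062
k=4 src: inc=-1.234568, refl=-1.234568·-0.666667=0.8230; V=3.240741+-1.234568+0.823045=2.8292
k=5 load: inc=0.823045, refl=0.823045·-0.666667=-0.5487; V=2.006173+0.823045+-0.548697=2.2805
k=6 src: inc=-0.548697, refl=-0.548697·-0.666667=0.3658; V=2.829218+-0.548697+0.365798=2.6463
k=7 load: inc=0.365798, refl=0.365798·-0.666667=-0.2439; V=2.280521+0.365798+-0.243865=2.4025

0 0 source 4.1667
1 5 load 1.3889
2 10 source 3.2407
3 15 load 2.0062
4 20 source 2.8292
5 25 load 2.2805
6 30 source 2.6463
7 35 load 2.4025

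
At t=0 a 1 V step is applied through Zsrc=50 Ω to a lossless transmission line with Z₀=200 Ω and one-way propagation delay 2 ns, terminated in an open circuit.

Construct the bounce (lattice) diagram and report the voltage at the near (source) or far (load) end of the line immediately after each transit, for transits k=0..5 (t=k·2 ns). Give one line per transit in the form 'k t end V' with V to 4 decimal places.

Γ_L=1.000000, Γ_S=-0.600000; launch V₁=1·200/250=0.800000
k=0 src: V=0.8000
k=1 load: inc=0.800000, refl=0.800000·1.000000=0.8000; V=0.000000+0.800000+0.800000=1.6000
k=2 src: inc=0.800000, refl=0.800000·-0.600000=-0.4800; V=0.800000+0.800000+-0.480000=1.1200
k=3 load: inc=-0.480000, refl=-0.480000·1.000000=-0.4800; V=1.600000+-0.480000+-0.480000=0.6400
k=4 src: inc=-0.480000, refl=-0.480000·-0.600000=0.2880; V=1.120000+-0.480000+0.288000=0.9280
k=5 load: inc=0.288000, refl=0.288000·1.000000=0.2880; V=0.640000+0.288000+0.288000=1.2160

0 0 source 0.8000
1 2 load 1.6000
2 4 source 1.1200
3 6 load 0.6400
4 8 source 0.9280
5 10 load 1.2160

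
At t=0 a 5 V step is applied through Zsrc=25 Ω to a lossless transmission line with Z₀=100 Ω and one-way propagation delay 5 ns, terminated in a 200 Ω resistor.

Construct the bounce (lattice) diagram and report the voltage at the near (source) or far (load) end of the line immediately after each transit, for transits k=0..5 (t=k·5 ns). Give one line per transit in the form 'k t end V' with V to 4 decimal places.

Γ_L=0.333333, Γ_S=-0.600000; launch V₁=5·100/125=4.000000
k=0 src: V=4.0000
k=1 load: inc=4.000000, refl=4.000000·0.333333=1.3333; V=0.000000+4.000000+1.333333=5.3333
k=2 src: inc=1.333333, refl=1.333333·-0.600000=-0.8000; V=4.000000+1.333333+-0.800000=4.5333
k=3 load: inc=-0.800000, refl=-0.800000·0.333333=-0.2667; V=5.333333+-0.800000+-0.266667=4.2667
k=4 src: inc=-0.266667, refl=-0.266667·-0.600000=0.1600; V=4.533333+-0.266667+0.160000=4.4267
k=5 load: inc=0.160000, refl=0.160000·0.333333=0.0533; V=4.266667+0.160000+0.053333=4.4800

0 0 source 4.0000
1 5 load 5.3333
2 10 source 4.5333
3 15 load 4.2667
4 20 source 4.4267
5 25 load 4.4800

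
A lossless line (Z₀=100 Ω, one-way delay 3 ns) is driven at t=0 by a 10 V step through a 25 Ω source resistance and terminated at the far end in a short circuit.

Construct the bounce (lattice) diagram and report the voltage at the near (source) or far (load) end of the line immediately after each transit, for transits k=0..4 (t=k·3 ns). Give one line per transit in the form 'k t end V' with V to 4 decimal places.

Γ_L=-1.000000, Γ_S=-0.600000; launch V₁=10·100/125=8.000000
k=0 src: V=8.0000
k=1 load: inc=8.000000, refl=8.000000·-1.000000=-8.0000; V=0.000000+8.000000+-8.000000=0.0000
k=2 src: inc=-8.000000, refl=-8.000000·-0.600000=4.8000; V=8.000000+-8.000000+4.800000=4.8000
k=3 load: inc=4.800000, refl=4.800000·-1.000000=-4.8000; V=0.000000+4.800000+-4.800000=0.0000
k=4 src: inc=-4.800000, refl=-4.800000·-0.600000=2.8800; V=4.800000+-4.800000+2.880000=2.8800

0 0 source 8.0000
1 3 load 0.0000
2 6 source 4.8000
3 9 load 0.0000
4 12 source 2.8800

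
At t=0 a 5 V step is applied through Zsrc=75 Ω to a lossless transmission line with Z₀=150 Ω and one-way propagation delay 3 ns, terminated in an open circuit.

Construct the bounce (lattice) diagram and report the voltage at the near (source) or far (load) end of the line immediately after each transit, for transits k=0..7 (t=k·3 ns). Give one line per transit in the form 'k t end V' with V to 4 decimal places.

Γ_L=1.000000, Γ_S=-0.333333; launch V₁=5·150/225=3.333333
k=0 src: V=3.3333
k=1 load: inc=3.333333, refl=3.333333·1.000000=3.3333; V=0.000000+3.333333+3.333333=6.6667
k=2 src: inc=3.333333, refl=3.333333·-0.333333=-1.1111; V=3.333333+3.333333+-1.111111=5.5556
k=3 load: inc=-1.111111, refl=-1.111111·1.000000=-1.1111; V=6.666667+-1.111111+-1.111111=4.4444
k=4 src: inc=-1.111111, refl=-1.111111·-0.333333=0.3704; V=5.555556+-1.111111+0.370370=4.8148
k=5 load: inc=0.370370, refl=0.370370·1.000000=0.3704; V=4.444444+0.370370+0.370370=5.1852
k=6 src: inc=0.370370, refl=0.370370·-0.333333=-0.1235; V=4.814815+0.370370+-0.123457=5.0617
k=7 load: inc=-0.123457, refl=-0.123457·1.000000=-0.1235; V=5.185185+-0.123457+-0.123457=4.9383

0 0 source 3.3333
1 3 load 6.6667
2 6 source 5.5556
3 9 load 4.4444
4 12 source 4.8148
5 15 load 5.1852
6 18 source 5.0617
7 21 load 4.9383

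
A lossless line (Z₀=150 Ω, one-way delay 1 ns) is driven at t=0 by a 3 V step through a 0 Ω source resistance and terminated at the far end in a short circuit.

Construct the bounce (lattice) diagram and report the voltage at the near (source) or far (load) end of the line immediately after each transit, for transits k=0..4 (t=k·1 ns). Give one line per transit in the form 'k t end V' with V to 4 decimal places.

0 0 source 3.0000
1 1 load 0.0000
2 2 source 3.0000
3 3 load 0.0000
4 4 source 3.0000

Γ_L=-1.000000, Γ_S=-1.000000; launch V₁=3·150/150=3.000000
k=0 src: V=3.0000
k=1 load: inc=3.000000, refl=3.000000·-1.000000=-3.0000; V=0.000000+3.000000+-3.000000=0.0000
k=2 src: inc=-3.000000, refl=-3.000000·-1.000000=3.0000; V=3.000000+-3.000000+3.000000=3.0000
k=3 load: inc=3.000000, refl=3.000000·-1.000000=-3.0000; V=0.000000+3.000000+-3.000000=0.0000
k=4 src: inc=-3.000000, refl=-3.000000·-1.000000=3.0000; V=3.000000+-3.000000+3.000000=3.0000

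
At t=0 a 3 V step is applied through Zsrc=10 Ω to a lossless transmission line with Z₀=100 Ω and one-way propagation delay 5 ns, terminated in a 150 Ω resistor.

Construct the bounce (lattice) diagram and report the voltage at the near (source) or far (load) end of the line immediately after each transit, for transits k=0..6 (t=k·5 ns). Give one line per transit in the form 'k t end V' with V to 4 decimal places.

Γ_L=0.200000, Γ_S=-0.818182; launch V₁=3·100/110=2.727273
k=0 src: V=2.7273
k=1 load: inc=2.727273, refl=2.727273·0.200000=0.5455; V=0.000000+2.727273+0.545455=3.2727
k=2 src: inc=0.545455, refl=0.545455·-0.818182=-0.4463; V=2.727273+0.545455+-0.446281=2.8264
k=3 load: inc=-0.446281, refl=-0.446281·0.200000=-0.0893; V=3.272727+-0.446281+-0.089256=2.7372
k=4 src: inc=-0.089256, refl=-0.089256·-0.818182=0.0730; V=2.826446+-0.089256+0.073028=2.8102
k=5 load: inc=0.073028, refl=0.073028·0.200000=0.0146; V=2.737190+0.073028+0.014606=2.8248
k=6 src: inc=0.014606, refl=0.014606·-0.818182=-0.0120; V=2.810218+0.014606+-0.011950=2.8129

0 0 source 2.7273
1 5 load 3.2727
2 10 source 2.8264
3 15 load 2.7372
4 20 source 2.8102
5 25 load 2.8248
6 30 source 2.8129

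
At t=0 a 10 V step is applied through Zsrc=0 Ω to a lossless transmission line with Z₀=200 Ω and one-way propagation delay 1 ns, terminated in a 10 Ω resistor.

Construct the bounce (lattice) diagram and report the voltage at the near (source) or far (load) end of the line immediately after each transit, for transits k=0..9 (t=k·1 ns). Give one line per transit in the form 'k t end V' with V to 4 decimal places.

Γ_L=-0.904762, Γ_S=-1.000000; launch V₁=10·200/200=10.000000
k=0 src: V=10.0000
k=1 load: inc=10.000000, refl=10.000000·-0.904762=-9.0476; V=0.000000+10.000000+-9.047619=0.9524
k=2 src: inc=-9.047619, refl=-9.047619·-1.000000=9.0476; V=10.000000+-9.047619+9.047619=10.0000
k=3 load: inc=9.047619, refl=9.047619·-0.904762=-8.1859; V=0.952381+9.047619+-8.185941=1.8141
k=4 src: inc=-8.185941, refl=-8.185941·-1.000000=8.1859; V=10.000000+-8.185941+8.185941=10.0000
k=5 load: inc=8.185941, refl=8.185941·-0.904762=-7.4063; V=1.814059+8.185941+-7.406328=2.5937
k=6 src: inc=-7.406328, refl=-7.406328·-1.000000=7.4063; V=10.000000+-7.406328+7.406328=10.0000
k=7 load: inc=7.406328, refl=7.406328·-0.904762=-6.7010; V=2.593672+7.406328+-6.700963=3.2990
k=8 src: inc=-6.700963, refl=-6.700963·-1.000000=6.7010; V=10.000000+-6.700963+6.700963=10.0000
k=9 load: inc=6.700963, refl=6.700963·-0.904762=-6.0628; V=3.299037+6.700963+-6.062776=3.9372

0 0 source 10.0000
1 1 load 0.9524
2 2 source 10.0000
3 3 load 1.8141
4 4 source 10.0000
5 5 load 2.5937
6 6 source 10.0000
7 7 load 3.2990
8 8 source 10.0000
9 9 load 3.9372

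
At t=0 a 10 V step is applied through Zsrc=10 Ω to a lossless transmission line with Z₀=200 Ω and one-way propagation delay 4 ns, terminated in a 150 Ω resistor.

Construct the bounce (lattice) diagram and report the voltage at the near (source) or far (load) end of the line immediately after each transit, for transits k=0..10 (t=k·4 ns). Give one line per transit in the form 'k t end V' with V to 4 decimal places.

Γ_L=-0.142857, Γ_S=-0.904762; launch V₁=10·200/210=9.523810
k=0 src: V=9.5238
k=1 load: inc=9.523810, refl=9.523810·-0.142857=-1.3605; V=0.000000+9.523810+-1.360544=8.1633
k=2 src: inc=-1.360544, refl=-1.360544·-0.904762=1.2310; V=9.523810+-1.360544+1.230969=9.3942
k=3 load: inc=1.230969, refl=1.230969·-0.142857=-0.1759; V=8.163265+1.230969+-0.175853=9.2184
k=4 src: inc=-0.175853, refl=-0.175853·-0.904762=0.1591; V=9.394234+-0.175853+0.159105=9.3775
k=5 load: inc=0.159105, refl=0.159105·-0.142857=-0.0227; V=9.218381+0.159105+-0.022729=9.3548
k=6 src: inc=-0.022729, refl=-0.022729·-0.904762=0.0206; V=9.377486+-0.022729+0.020565=9.3753
k=7 load: inc=0.020565, refl=0.020565·-0.142857=-0.0029; V=9.354757+0.020565+-0.002938=9.3724
k=8 src: inc=-0.002938, refl=-0.002938·-0.904762=0.0027; V=9.375321+-0.002938+0.002658=9.3750
k=9 load: inc=0.002658, refl=0.002658·-0.142857=-0.0004; V=9.372384+0.002658+-0.000380=9.3747
k=10 src: inc=-0.000380, refl=-0.000380·-0.904762=0.0003; V=9.375042+-0.000380+0.000344=9.3750

0 0 source 9.5238
1 4 load 8.1633
2 8 source 9.3942
3 12 load 9.2184
4 16 source 9.3775
5 20 load 9.3548
6 24 source 9.3753
7 28 load 9.3724
8 32 source 9.3750
9 36 load 9.3747
10 40 source 9.3750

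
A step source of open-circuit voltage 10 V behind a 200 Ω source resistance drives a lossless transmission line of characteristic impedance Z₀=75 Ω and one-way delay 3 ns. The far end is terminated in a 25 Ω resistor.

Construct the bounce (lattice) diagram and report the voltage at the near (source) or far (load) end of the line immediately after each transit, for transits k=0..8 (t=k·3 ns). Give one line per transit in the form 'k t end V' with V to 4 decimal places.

Γ_L=-0.500000, Γ_S=0.454545; launch V₁=10·75/275=2.727273
k=0 src: V=2.7273
k=1 load: inc=2.727273, refl=2.727273·-0.500000=-1.3636; V=0.000000+2.727273+-1.363636=1.3636
k=2 src: inc=-1.363636, refl=-1.363636·0.454545=-0.6198; V=2.727273+-1.363636+-0.619835=0.7438
k=3 load: inc=-0.619835, refl=-0.619835·-0.500000=0.3099; V=1.363636+-0.619835+0.309917=1.0537
k=4 src: inc=0.309917, refl=0.309917·0.454545=0.1409; V=0.743802+0.309917+0.140872=1.1946
k=5 load: inc=0.140872, refl=0.140872·-0.500000=-0.0704; V=1.053719+0.140872+-0.070436=1.1242
k=6 src: inc=-0.070436, refl=-0.070436·0.454545=-0.0320; V=1.194591+-0.070436+-0.032016=1.0921
k=7 load: inc=-0.032016, refl=-0.032016·-0.500000=0.0160; V=1.124155+-0.032016+0.016008=1.1081
k=8 src: inc=0.016008, refl=0.016008·0.454545=0.0073; V=1.092139+0.016008+0.007276=1.1154

0 0 source 2.7273
1 3 load 1.3636
2 6 source 0.7438
3 9 load 1.0537
4 12 source 1.1946
5 15 load 1.1242
6 18 source 1.0921
7 21 load 1.1081
8 24 source 1.1154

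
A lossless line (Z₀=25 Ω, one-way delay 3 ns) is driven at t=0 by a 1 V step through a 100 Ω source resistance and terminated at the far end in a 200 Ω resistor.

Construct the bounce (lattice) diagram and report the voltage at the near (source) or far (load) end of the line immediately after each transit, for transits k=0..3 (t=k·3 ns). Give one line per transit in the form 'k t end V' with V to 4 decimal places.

0 0 source 0.2000
1 3 load 0.3556
2 6 source 0.4489
3 9 load 0.5215

Γ_L=0.777778, Γ_S=0.600000; launch V₁=1·25/125=0.200000
k=0 src: V=0.2000
k=1 load: inc=0.200000, refl=0.200000·0.777778=0.1556; V=0.000000+0.200000+0.155556=0.3556
k=2 src: inc=0.155556, refl=0.155556·0.600000=0.0933; V=0.200000+0.155556+0.093333=0.4489
k=3 load: inc=0.093333, refl=0.093333·0.777778=0.0726; V=0.355556+0.093333+0.072593=0.5215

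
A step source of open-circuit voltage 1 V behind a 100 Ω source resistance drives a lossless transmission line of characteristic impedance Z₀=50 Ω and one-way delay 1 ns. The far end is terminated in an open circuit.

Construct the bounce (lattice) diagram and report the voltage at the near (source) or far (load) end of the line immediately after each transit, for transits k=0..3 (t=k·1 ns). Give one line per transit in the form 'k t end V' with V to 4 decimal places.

0 0 source 0.3333
1 1 load 0.6667
2 2 source 0.7778
3 3 load 0.8889

Γ_L=1.000000, Γ_S=0.333333; launch V₁=1·50/150=0.333333
k=0 src: V=0.3333
k=1 load: inc=0.333333, refl=0.333333·1.000000=0.3333; V=0.000000+0.333333+0.333333=0.6667
k=2 src: inc=0.333333, refl=0.333333·0.333333=0.1111; V=0.333333+0.333333+0.111111=0.7778
k=3 load: inc=0.111111, refl=0.111111·1.000000=0.1111; V=0.666667+0.111111+0.111111=0.8889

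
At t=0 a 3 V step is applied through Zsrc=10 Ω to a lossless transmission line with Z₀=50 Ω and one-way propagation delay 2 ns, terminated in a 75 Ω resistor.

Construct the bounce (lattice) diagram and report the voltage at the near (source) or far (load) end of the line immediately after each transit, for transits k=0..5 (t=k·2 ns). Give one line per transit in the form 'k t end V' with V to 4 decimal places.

Γ_L=0.200000, Γ_S=-0.666667; launch V₁=3·50/60=2.500000
k=0 src: V=2.5000
k=1 load: inc=2.500000, refl=2.500000·0.200000=0.5000; V=0.000000+2.500000+0.500000=3.0000
k=2 src: inc=0.500000, refl=0.500000·-0.666667=-0.3333; V=2.500000+0.500000+-0.333333=2.6667
k=3 load: inc=-0.333333, refl=-0.333333·0.200000=-0.0667; V=3.000000+-0.333333+-0.066667=2.6000
k=4 src: inc=-0.066667, refl=-0.066667·-0.666667=0.0444; V=2.666667+-0.066667+0.044444=2.6444
k=5 load: inc=0.044444, refl=0.044444·0.200000=0.0089; V=2.600000+0.044444+0.008889=2.6533

0 0 source 2.5000
1 2 load 3.0000
2 4 source 2.6667
3 6 load 2.6000
4 8 source 2.6444
5 10 load 2.6533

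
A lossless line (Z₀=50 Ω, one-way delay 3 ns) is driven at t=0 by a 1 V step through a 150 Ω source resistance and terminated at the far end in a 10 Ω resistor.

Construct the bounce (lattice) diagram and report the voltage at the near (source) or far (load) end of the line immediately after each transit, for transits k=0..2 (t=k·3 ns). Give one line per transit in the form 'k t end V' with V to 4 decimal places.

0 0 source 0.2500
1 3 load 0.0833
2 6 source 0.0000

Γ_L=-0.666667, Γ_S=0.500000; launch V₁=1·50/200=0.250000
k=0 src: V=0.2500
k=1 load: inc=0.250000, refl=0.250000·-0.666667=-0.1667; V=0.000000+0.250000+-0.166667=0.0833
k=2 src: inc=-0.166667, refl=-0.166667·0.500000=-0.0833; V=0.250000+-0.166667+-0.083333=0.0000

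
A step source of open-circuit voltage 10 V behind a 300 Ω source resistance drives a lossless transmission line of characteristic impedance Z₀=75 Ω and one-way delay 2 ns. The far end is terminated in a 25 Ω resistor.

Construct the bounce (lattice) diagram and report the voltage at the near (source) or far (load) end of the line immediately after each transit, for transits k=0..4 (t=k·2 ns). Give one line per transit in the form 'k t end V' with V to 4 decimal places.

Γ_L=-0.500000, Γ_S=0.600000; launch V₁=10·75/375=2.000000
k=0 src: V=2.0000
k=1 load: inc=2.000000, refl=2.000000·-0.500000=-1.0000; V=0.000000+2.000000+-1.000000=1.0000
k=2 src: inc=-1.000000, refl=-1.000000·0.600000=-0.6000; V=2.000000+-1.000000+-0.600000=0.4000
k=3 load: inc=-0.600000, refl=-0.600000·-0.500000=0.3000; V=1.000000+-0.600000+0.300000=0.7000
k=4 src: inc=0.300000, refl=0.300000·0.600000=0.1800; V=0.400000+0.300000+0.180000=0.8800

0 0 source 2.0000
1 2 load 1.0000
2 4 source 0.4000
3 6 load 0.7000
4 8 source 0.8800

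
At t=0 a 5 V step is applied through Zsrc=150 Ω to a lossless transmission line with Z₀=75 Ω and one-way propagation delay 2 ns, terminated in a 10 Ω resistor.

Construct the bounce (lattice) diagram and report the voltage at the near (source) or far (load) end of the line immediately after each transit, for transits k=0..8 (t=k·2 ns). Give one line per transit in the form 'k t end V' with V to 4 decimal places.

0 0 source 1.6667
1 2 load 0.3922
2 4 source -0.0327
3 6 load 0.2922
4 8 source 0.4005
5 10 load 0.3177
6 12 source 0.2901
7 14 load 0.3112
8 16 source 0.3182

Γ_L=-0.764706, Γ_S=0.333333; launch V₁=5·75/225=1.666667
k=0 src: V=1.6667
k=1 load: inc=1.666667, refl=1.666667·-0.764706=-1.2745; V=0.000000+1.666667+-1.274510=0.3922
k=2 src: inc=-1.274510, refl=-1.274510·0.333333=-0.4248; V=1.666667+-1.274510+-0.424837=-0.0327
k=3 load: inc=-0.424837, refl=-0.424837·-0.764706=0.3249; V=0.392157+-0.424837+0.324875=0.2922
k=4 src: inc=0.324875, refl=0.324875·0.333333=0.1083; V=-0.032680+0.324875+0.108292=0.4005
k=5 load: inc=0.108292, refl=0.108292·-0.764706=-0.0828; V=0.292195+0.108292+-0.082811=0.3177
k=6 src: inc=-0.082811, refl=-0.082811·0.333333=-0.0276; V=0.400487+-0.082811+-0.027604=0.2901
k=7 load: inc=-0.027604, refl=-0.027604·-0.764706=0.0211; V=0.317676+-0.027604+0.021109=0.3112
k=8 src: inc=0.021109, refl=0.021109·0.333333=0.0070; V=0.290072+0.021109+0.007036=0.3182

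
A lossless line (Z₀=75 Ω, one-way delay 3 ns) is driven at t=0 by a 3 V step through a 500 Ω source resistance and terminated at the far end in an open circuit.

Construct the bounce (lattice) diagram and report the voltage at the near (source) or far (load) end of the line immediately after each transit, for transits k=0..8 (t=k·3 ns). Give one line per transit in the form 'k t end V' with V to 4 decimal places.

0 0 source 0.3913
1 3 load 0.7826
2 6 source 1.0718
3 9 load 1.3611
4 12 source 1.5748
5 15 load 1.7886
6 18 source 1.9466
7 21 load 2.1046
8 24 source 2.2214

Γ_L=1.000000, Γ_S=0.739130; launch V₁=3·75/575=0.391304
k=0 src: V=0.3913
k=1 load: inc=0.391304, refl=0.391304·1.000000=0.3913; V=0.000000+0.391304+0.391304=0.7826
k=2 src: inc=0.391304, refl=0.391304·0.739130=0.2892; V=0.391304+0.391304+0.289225=1.0718
k=3 load: inc=0.289225, refl=0.289225·1.000000=0.2892; V=0.782609+0.289225+0.289225=1.3611
k=4 src: inc=0.289225, refl=0.289225·0.739130=0.2138; V=1.071834+0.289225+0.213775=1.5748
k=5 load: inc=0.213775, refl=0.213775·1.000000=0.2138; V=1.361059+0.213775+0.213775=1.7886
k=6 src: inc=0.213775, refl=0.213775·0.739130=0.1580; V=1.574834+0.213775+0.158008=1.9466
k=7 load: inc=0.158008, refl=0.158008·1.000000=0.1580; V=1.788609+0.158008+0.158008=2.1046
k=8 src: inc=0.158008, refl=0.158008·0.739130=0.1168; V=1.946616+0.158008+0.116788=2.2214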